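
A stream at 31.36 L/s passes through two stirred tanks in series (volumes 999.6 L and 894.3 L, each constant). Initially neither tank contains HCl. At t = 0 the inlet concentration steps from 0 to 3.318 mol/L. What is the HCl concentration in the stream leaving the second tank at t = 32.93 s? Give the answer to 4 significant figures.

0.9884 mol/L

Each tank obeys Vᵢ dCᵢ/dt = Q(Cᵢ₋₁ − Cᵢ), so τᵢ = Vᵢ/Q.
τ₁ = 999.6/31.36 = 31.8750 s; τ₂ = 894.3/31.36 = 28.5172 s.
Tank 1: C₁ = C_in(1 − e^(−t/τ₁)). Tank 2 (τ₁ ≠ τ₂): C₂ = C_in[1 − (τ₁ e^(−t/τ₁) − τ₂ e^(−t/τ₂))/(τ₁ − τ₂)].
At t = 32.93: e^(−t/τ₁) = 0.355903, e^(−t/τ₂) = 0.315139.
C₂ = 3.318·[1 − (31.8750·0.355903 − 28.5172·0.315139)/(3.35778)] = 3.318·0.297898 = 0.988426 mol/L.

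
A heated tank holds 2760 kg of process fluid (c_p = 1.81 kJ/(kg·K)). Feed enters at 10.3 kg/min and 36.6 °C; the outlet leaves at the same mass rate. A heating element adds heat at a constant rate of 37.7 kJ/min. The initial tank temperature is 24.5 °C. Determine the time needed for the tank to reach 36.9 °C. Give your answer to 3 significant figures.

564 min

M c_p dT/dt = ṁ c_p (T_in − T) + Q̇.
τ = M/ṁ = 267.96 min; T_ss = T_in + Q̇/(ṁ c_p) = 38.622 °C.
T(t) = T_ss + (T₀ − T_ss) e^(−t/τ). Set T = 36.9:
e^(−t/τ) = (36.9 − 38.622)/(24.5 − 38.622) = 0.12195
t = −267.96 · ln(0.12195) = 563.83 min.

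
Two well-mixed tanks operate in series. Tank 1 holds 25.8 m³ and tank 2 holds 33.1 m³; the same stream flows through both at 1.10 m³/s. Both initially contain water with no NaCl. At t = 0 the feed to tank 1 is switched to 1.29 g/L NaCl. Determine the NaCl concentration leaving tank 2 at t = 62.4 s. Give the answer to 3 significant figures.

Each tank obeys Vᵢ dCᵢ/dt = Q(Cᵢ₋₁ − Cᵢ), so τᵢ = Vᵢ/Q.
τ₁ = 25.8/1.10 = 23.455 s; τ₂ = 33.1/1.10 = 30.091 s.
Tank 1: C₁ = C_in(1 − e^(−t/τ₁)). Tank 2 (τ₁ ≠ τ₂): C₂ = C_in[1 − (τ₁ e^(−t/τ₁) − τ₂ e^(−t/τ₂))/(τ₁ − τ₂)].
At t = 62.4: e^(−t/τ₁) = 0.069916, e^(−t/τ₂) = 0.12572.
C₂ = 1.29·[1 − (23.455·0.069916 − 30.091·0.12572)/(-6.6364)] = 1.29·0.67706 = 0.87341 g/L.

0.873 g/L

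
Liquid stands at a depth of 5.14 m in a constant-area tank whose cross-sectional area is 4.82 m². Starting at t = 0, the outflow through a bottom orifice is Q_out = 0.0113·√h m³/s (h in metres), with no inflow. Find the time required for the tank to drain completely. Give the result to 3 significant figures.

Volume balance on the tank: A dh/dt = −0.0113 √h.
This is separable: 2 d(√h)/dt = −0.0113/A, so √h = √h₀ − (0.0113/(2A)) t.
Tank is empty when √h = 0: t_empty = 2A√h₀/0.0113.
t_empty = 2·4.82·√5.14/0.0113 = 9.6400·2.2672/0.0113 = 1934.1 s.

1930 s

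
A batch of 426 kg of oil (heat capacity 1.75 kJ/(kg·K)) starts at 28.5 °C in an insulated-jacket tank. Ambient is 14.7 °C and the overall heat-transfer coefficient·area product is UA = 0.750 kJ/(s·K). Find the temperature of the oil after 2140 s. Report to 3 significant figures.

Heat balance on the well-mixed liquid: M c_p dT/dt = −UA(T − T_amb).
dT/dt = (T_ss − T)/τ with T_ss = T_amb = 14.700 °C, τ = M c_p/UA = 426·1.75/0.750 = 994.00 s.
T approaches T_ss exponentially: T(t) = T_ss + (T₀ − T_ss) e^(−t/τ).
T(2140) = 14.700 + (13.800)·0.11614 = 16.303 °C.

16.3 °C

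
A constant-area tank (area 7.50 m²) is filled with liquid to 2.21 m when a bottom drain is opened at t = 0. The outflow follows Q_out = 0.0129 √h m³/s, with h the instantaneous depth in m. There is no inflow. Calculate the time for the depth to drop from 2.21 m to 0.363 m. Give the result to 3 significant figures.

Unsteady balance on liquid volume: A dh/dt = −0.0129 √h.
∫ h^(−1/2) dh = −(0.0129/A) ∫ dt, giving 2√h = 2√h₀ − (0.0129/A) t.
t = 2A(√h₀ − √h)/0.0129 = 2·7.50·(√2.21 − √0.363)/0.0129
  = 15.000 × (1.4866 − 0.60249) / 0.0129 = 1028.0 s.

1030 s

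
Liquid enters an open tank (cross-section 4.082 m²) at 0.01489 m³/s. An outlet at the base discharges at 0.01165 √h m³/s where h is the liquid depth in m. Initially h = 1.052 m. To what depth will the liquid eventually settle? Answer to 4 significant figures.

1.634 m

A dh/dt = Q_in − 0.01165 √h. Steady state requires inflow = outflow:
Q_in = 0.01165 √h_ss ⇒ √h_ss = 0.01489/0.01165 = 1.27811.
h_ss = 1.27811² = 1.63357 m. (Since h₀ = 1.052 m < h_ss, the level will rise toward this value.)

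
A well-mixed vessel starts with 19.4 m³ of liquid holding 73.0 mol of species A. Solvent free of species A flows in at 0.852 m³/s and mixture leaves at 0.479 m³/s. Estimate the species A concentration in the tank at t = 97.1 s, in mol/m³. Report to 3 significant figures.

Let m(t) be the amount of species A. Volume: V(t) = V₀ + (Q_in − Q_out) t = 19.4 + 0.37300 t; V(97.1) = 55.618 m³.
Species balance (pure solvent in): dm/dt = −Q_out · m/V(t).
Separate: dm/m = −Q_out dt/V(t) ⇒ ln(m/m₀) = −(Q_out/(Q_in−Q_out)) ln(V/V₀).
m = m₀ (V₀/V)^(Q_out/(Q_in−Q_out)) = 73.0 × (19.4/55.618)^(1.2842) = 18.876 mol.
C = m/V = 18.876/55.618 = 0.33939 mol/m³.

0.339 mol/m³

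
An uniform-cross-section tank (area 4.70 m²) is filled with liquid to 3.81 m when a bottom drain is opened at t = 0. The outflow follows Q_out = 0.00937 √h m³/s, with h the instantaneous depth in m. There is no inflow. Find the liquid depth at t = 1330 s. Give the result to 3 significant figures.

A dh/dt = −Q_out = −0.00937 √h.
∫ h^(−1/2) dh = −(0.00937/A) ∫ dt, giving 2√h = 2√h₀ − (0.00937/A) t.
√h = √3.81 − 0.00937·1330/(2·4.70) = 1.9519 − 1.3258 = 0.62617.
h = 0.62617² = 0.39208 m.

0.392 m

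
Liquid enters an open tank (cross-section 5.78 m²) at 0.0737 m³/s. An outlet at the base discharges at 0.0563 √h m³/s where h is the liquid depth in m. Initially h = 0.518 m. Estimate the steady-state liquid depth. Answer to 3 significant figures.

A dh/dt = Q_in − 0.0563 √h. Steady state requires inflow = outflow:
Q_in = 0.0563 √h_ss ⇒ √h_ss = 0.0737/0.0563 = 1.3091.
h_ss = 1.3091² = 1.7136 m. (Since h₀ = 0.518 m < h_ss, the level will rise toward this value.)

1.71 m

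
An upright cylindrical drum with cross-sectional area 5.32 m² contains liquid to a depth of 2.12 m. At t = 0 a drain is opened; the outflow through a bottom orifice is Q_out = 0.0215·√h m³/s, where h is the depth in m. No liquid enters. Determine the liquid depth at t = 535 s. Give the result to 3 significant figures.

A dh/dt = −Q_out = −0.0215 √h.
∫ h^(−1/2) dh = −(0.0215/A) ∫ dt, giving 2√h = 2√h₀ − (0.0215/A) t.
√h = √2.12 − 0.0215·535/(2·5.32) = 1.4560 − 1.0811 = 0.37496.
h = 0.37496² = 0.14059 m.

0.141 m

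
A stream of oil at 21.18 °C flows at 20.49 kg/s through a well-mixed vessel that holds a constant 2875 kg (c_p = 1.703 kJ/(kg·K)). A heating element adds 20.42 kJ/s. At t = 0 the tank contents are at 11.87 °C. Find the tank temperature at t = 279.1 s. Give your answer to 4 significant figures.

20.41 °C

Energy balance: M c_p dT/dt = ṁ c_p (T_in − T) + 20.42.
τ = M/ṁ = 140.312 s; T_ss = T_in + Q̇/(ṁ c_p) = 21.18 + 20.42/(20.49·1.703) = 21.7652 °C.
This is linear first-order; T(t) = T_ss + (T₀ − T_ss) e^(−t/τ).
T(279.1) = 21.7652 + (-9.89519)·e^(−279.1/140.312) = 21.7652 + (-9.89519)·0.136814 = 20.4114 °C.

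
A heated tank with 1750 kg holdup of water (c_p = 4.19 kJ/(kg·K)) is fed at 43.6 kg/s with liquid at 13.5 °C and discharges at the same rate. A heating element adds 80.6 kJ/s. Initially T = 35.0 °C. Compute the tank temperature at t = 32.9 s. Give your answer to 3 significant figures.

23.2 °C

M c_p dT/dt = ṁ c_p (T_in − T) + Q̇.
Rearrange: dT/dt = (T_ss − T)/τ with τ = M/ṁ = 40.138 s and T_ss = T_in + Q̇/(ṁ c_p) = 13.941 °C.
This is linear first-order; T(t) = T_ss + (T₀ − T_ss) e^(−t/τ).
T(32.9) = 13.941 + (21.059)·e^(−32.9/40.138) = 13.941 + (21.059)·0.44057 = 23.219 °C.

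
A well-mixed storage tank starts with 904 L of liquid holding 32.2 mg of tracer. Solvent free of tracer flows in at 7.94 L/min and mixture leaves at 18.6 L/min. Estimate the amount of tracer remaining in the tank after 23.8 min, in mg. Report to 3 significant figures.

Total volume: dV/dt = Q_in − Q_out = -10.660 L/min, so V(t) = 904 − 10.660 t and V(23.8) = 650.29 L.
Solute balance: dm/dt = 0 − Q_out C = −Q_out m/V(t).
Separate: dm/m = −Q_out dt/V(t) ⇒ ln(m/m₀) = −(Q_out/(Q_in−Q_out)) ln(V/V₀).
m = m₀ (V₀/V)^(Q_out/(Q_in−Q_out)) = 32.2 × (904/650.29)^(-1.7448) = 18.123 mg.

18.1 mg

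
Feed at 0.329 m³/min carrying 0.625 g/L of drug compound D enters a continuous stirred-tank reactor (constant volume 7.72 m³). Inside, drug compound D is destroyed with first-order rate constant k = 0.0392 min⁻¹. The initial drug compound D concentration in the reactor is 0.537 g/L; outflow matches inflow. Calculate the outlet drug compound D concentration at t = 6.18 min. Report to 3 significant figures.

0.453 g/L

Accumulation = in − out − consumed: V dC/dt = Q C_in − Q C − k V C.
This is linear with rate a = Q/V + k = 0.081817 min⁻¹.
C_ss = Q C_in/(Q + kV) = 0.32555 g/L; C(t) = C_ss + (C₀ − C_ss) e^(−a t).
C(6.18) = 0.32555 + (0.21145)·e^(−0.081817·6.18) = 0.32555 + (0.21145)·0.60313 = 0.45308 g/L.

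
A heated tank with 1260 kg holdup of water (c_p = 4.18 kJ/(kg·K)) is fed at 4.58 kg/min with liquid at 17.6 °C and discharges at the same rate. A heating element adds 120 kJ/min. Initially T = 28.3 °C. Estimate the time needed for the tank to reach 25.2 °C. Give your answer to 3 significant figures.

331 min

First-law balance (no shaft work): M c_p dT/dt = ṁ c_p (T_in − T) + 120.
τ = M/ṁ = 275.11 min; T_ss = T_in + Q̇/(ṁ c_p) = 23.868 °C.
T(t) = T_ss + (T₀ − T_ss) e^(−t/τ). Set T = 25.2:
e^(−t/τ) = (25.2 − 23.868)/(28.3 − 23.868) = 0.30052
t = −275.11 · ln(0.30052) = 330.75 min.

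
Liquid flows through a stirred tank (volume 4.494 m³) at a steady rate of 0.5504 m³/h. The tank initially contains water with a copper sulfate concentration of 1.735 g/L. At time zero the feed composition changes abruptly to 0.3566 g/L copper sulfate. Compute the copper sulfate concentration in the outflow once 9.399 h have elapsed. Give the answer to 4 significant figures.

Unsteady species balance (constant V, well mixed): V dC/dt = Q(C_in − C).
Rewrite as dC/dt + C/τ = C_in/τ, τ = V/Q = 8.16497 h.
Solution: C(t) = C_in + (C₀ − C_in) e^(−t/τ).
C(9.399) = 0.3566 + (1.735 − 0.3566)·e^(−9.399/8.16497) = 0.3566 + (1.37840)·0.316277 = 0.792556 g/L.

0.7926 g/L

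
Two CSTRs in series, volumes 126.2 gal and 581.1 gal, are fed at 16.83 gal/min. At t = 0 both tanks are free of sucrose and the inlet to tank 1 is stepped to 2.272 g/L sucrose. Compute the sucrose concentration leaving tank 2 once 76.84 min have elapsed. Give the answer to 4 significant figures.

Species balance on tank i: dCᵢ/dt = (Cᵢ₋₁ − Cᵢ)/τᵢ with τᵢ = Vᵢ/Q.
τ₁ = 126.2/16.83 = 7.49851 min; τ₂ = 581.1/16.83 = 34.5276 min.
Tank 1: C₁ = C_in(1 − e^(−t/τ₁)). Tank 2 (τ₁ ≠ τ₂): C₂ = C_in[1 − (τ₁ e^(−t/τ₁) − τ₂ e^(−t/τ₂))/(τ₁ − τ₂)].
At t = 76.84: e^(−t/τ₁) = 3.54509e-05, e^(−t/τ₂) = 0.108017.
C₂ = 2.272·[1 − (7.49851·3.54509e-05 − 34.5276·0.108017)/(-27.0291)] = 2.272·0.862026 = 1.95852 g/L.

1.959 g/L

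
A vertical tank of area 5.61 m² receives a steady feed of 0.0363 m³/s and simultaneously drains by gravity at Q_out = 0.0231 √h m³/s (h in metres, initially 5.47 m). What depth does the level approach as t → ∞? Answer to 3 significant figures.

2.47 m

Unsteady balance on liquid volume: A dh/dt = Q_in − 0.0231 √h. At steady state dh/dt = 0:
Q_in = 0.0231 √h_ss ⇒ √h_ss = 0.0363/0.0231 = 1.5714.
h_ss = 1.5714² = 2.4694 m. (Since h₀ = 5.47 m > h_ss, the level will fall toward this value.)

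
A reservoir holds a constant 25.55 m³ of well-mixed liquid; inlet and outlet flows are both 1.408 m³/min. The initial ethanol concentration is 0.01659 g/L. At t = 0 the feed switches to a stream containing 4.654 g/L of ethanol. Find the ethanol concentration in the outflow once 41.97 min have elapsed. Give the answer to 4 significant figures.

Unsteady species balance (constant V, well mixed): V dC/dt = Q(C_in − C).
Time constant τ = V/Q = 25.55/1.408 = 18.1463 min.
Solution: C(t) = C_in + (C₀ − C_in) e^(−t/τ).
C(41.97) = 4.654 + (0.01659 − 4.654)·e^(−41.97/18.1463) = 4.654 + (-4.63741)·0.0989770 = 4.19500 g/L.

4.195 g/L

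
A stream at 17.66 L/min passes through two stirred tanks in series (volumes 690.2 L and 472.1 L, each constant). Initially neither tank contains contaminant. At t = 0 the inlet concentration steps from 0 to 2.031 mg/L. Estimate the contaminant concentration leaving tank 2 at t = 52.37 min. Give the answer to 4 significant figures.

0.9679 mg/L

Time constants: τᵢ = Vᵢ/Q for each well-mixed tank.
τ₁ = 690.2/17.66 = 39.0827 min; τ₂ = 472.1/17.66 = 26.7327 min.
Tank 1: C₁ = C_in(1 − e^(−t/τ₁)). Tank 2 (τ₁ ≠ τ₂): C₂ = C_in[1 − (τ₁ e^(−t/τ₁) − τ₂ e^(−t/τ₂))/(τ₁ − τ₂)].
At t = 52.37: e^(−t/τ₁) = 0.261851, e^(−t/τ₂) = 0.140996.
C₂ = 2.031·[1 − (39.0827·0.261851 − 26.7327·0.140996)/(12.3499)] = 2.031·0.476547 = 0.967866 mg/L.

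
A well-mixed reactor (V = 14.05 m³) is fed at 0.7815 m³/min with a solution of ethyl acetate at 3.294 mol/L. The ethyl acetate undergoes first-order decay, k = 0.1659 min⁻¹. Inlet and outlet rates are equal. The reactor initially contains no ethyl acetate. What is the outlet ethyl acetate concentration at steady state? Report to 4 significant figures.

0.8271 mol/L

V dC/dt = Q(C_in − C) − k V C.
At steady state: 0 = Q C_in − (Q + kV) C_ss, so C_ss = Q C_in/(Q + kV).
C_ss = 0.7815·3.294/(0.7815 + 0.1659·14.05) = 2.57426/3.11239 = 0.827100 mol/L.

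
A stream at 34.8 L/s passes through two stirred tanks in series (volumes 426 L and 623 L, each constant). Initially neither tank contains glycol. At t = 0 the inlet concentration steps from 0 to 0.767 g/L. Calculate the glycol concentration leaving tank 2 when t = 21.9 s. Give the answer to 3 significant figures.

Time constants: τᵢ = Vᵢ/Q for each well-mixed tank.
τ₁ = 426/34.8 = 12.241 s; τ₂ = 623/34.8 = 17.902 s.
Tank 1: C₁ = C_in(1 − e^(−t/τ₁)). Tank 2 (τ₁ ≠ τ₂): C₂ = C_in[1 − (τ₁ e^(−t/τ₁) − τ₂ e^(−t/τ₂))/(τ₁ − τ₂)].
At t = 21.9: e^(−t/τ₁) = 0.16712, e^(−t/τ₂) = 0.29426.
C₂ = 0.767·[1 − (12.241·0.16712 − 17.902·0.29426)/(-5.6609)] = 0.767·0.43083 = 0.33045 g/L.

0.330 g/L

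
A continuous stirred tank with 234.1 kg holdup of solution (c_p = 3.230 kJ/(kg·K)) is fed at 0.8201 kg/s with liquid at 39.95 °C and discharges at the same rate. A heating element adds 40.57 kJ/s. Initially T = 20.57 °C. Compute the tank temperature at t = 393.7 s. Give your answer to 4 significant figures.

M c_p dT/dt = ṁ c_p (T_in − T) + Q̇.
τ = M/ṁ = 285.453 s; T_ss = T_in + Q̇/(ṁ c_p) = 39.95 + 40.57/(0.8201·3.230) = 55.2657 °C.
Solution: T(t) = T_ss + (T₀ − T_ss) e^(−t/τ).
T(393.7) = 55.2657 + (-34.6957)·e^(−393.7/285.453) = 55.2657 + (-34.6957)·0.251777 = 46.5301 °C.

46.53 °C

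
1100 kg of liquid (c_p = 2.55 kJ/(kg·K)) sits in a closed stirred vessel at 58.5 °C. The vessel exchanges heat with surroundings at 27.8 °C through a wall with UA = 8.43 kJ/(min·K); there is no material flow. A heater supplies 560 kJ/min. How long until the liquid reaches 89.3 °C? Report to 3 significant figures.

659 min

M c_p dT/dt = −UA(T − T_amb) + Q̇.
τ = M c_p/UA = 332.74 min; T_ss = T_amb + Q̇/UA = 27.8 + 560/8.43 = 94.229 °C.
T(t) = T_ss + (T₀ − T_ss)e^(−t/τ); set T = 89.3:
t = −τ ln[(T − T_ss)/(T₀ − T_ss)] = −332.74 · ln(0.13797) = 659.08 min.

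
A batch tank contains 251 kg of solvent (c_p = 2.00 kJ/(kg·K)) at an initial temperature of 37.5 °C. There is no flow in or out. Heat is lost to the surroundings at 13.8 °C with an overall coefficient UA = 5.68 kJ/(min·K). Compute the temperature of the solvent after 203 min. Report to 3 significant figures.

First-law balance (no shaft work): M c_p dT/dt = −UA(T − T_amb).
dT/dt = (T_ss − T)/τ with T_ss = T_amb = 13.800 °C, τ = M c_p/UA = 251·2.00/5.68 = 88.380 min.
Solution: T(t) = T_ss + (T₀ − T_ss) e^(−t/τ).
T(203) = 13.800 + (23.700)·0.10057 = 16.184 °C.

16.2 °C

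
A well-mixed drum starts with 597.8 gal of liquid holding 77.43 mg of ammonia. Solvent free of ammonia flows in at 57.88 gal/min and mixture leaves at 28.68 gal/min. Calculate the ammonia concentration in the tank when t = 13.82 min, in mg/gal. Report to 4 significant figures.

Total volume: dV/dt = Q_in − Q_out = 29.2000 gal/min, so V(t) = 597.8 + 29.2000 t and V(13.82) = 1001.34 gal.
No ammonia enters, so dm/dt = −Q_out · (m/V).
Separate: dm/m = −Q_out dt/V(t) ⇒ ln(m/m₀) = −(Q_out/(Q_in−Q_out)) ln(V/V₀).
m = m₀ (V₀/V)^(Q_out/(Q_in−Q_out)) = 77.43 × (597.8/1001.34)^(0.982192) = 46.6521 mg.
C = m/V = 46.6521/1001.34 = 0.0465895 mg/gal.

0.04659 mg/gal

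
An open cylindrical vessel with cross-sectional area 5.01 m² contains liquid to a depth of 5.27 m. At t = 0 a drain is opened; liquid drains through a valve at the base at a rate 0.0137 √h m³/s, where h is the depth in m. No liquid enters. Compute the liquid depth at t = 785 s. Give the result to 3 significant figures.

With no inflow, A dh/dt = −0.0137 √h.
This is separable: 2 d(√h)/dt = −0.0137/A, so √h = √h₀ − (0.0137/(2A)) t.
√h = √5.27 − 0.0137·785/(2·5.01) = 2.2956 − 1.0733 = 1.2223.
h = 1.2223² = 1.4941 m.

1.49 m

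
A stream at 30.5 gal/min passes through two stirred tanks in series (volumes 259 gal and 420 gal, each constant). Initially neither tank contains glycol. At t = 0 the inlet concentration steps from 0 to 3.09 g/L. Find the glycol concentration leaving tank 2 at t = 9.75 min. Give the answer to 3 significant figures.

0.696 g/L

Each tank obeys Vᵢ dCᵢ/dt = Q(Cᵢ₋₁ − Cᵢ), so τᵢ = Vᵢ/Q.
τ₁ = 259/30.5 = 8.4918 min; τ₂ = 420/30.5 = 13.770 min.
Solving the cascade with C₁(0)=C₂(0)=0 gives C₂(t) = C_in[1 − (τ₁ e^(−t/τ₁) − τ₂ e^(−t/τ₂))/(τ₁ − τ₂)].
At t = 9.75: e^(−t/τ₁) = 0.31722, e^(−t/τ₂) = 0.49261.
C₂ = 3.09·[1 − (8.4918·0.31722 − 13.770·0.49261)/(-5.2787)] = 3.09·0.22524 = 0.69598 g/L.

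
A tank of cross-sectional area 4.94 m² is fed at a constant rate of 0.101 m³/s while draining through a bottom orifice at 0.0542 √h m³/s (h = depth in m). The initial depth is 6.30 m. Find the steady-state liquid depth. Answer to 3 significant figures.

3.47 m

A dh/dt = Q_in − 0.0542 √h. Steady state requires inflow = outflow:
Q_in = 0.0542 √h_ss ⇒ √h_ss = 0.101/0.0542 = 1.8635.
h_ss = 1.8635² = 3.4725 m. (Since h₀ = 6.30 m > h_ss, the level will fall toward this value.)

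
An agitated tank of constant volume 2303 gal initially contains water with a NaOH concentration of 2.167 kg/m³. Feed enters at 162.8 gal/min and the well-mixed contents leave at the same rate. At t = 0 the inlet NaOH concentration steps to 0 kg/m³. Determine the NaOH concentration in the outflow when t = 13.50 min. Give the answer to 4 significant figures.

0.8345 kg/m³

Species balance on the tank: V dC/dt = Q(C_in − C).
So dC/dt = (C_in − C)/τ with τ = V/Q = 2303/162.8 = 14.1462 min.
C approaches C_in exponentially: C(t) = C_in + (C₀ − C_in) e^(−t/τ).
C(13.50) = 0 + (2.167 − 0)·e^(−13.50/14.1462) = 0 + (2.16700)·0.385074 = 0.834455 kg/m³.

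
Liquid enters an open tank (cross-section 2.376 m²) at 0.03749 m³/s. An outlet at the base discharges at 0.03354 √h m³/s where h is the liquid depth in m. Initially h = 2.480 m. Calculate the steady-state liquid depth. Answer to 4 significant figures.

Volume balance on the tank: A dh/dt = Q_in − 0.03354 √h. At steady state dh/dt = 0:
Q_in = 0.03354 √h_ss ⇒ √h_ss = 0.03749/0.03354 = 1.11777.
h_ss = 1.11777² = 1.24941 m. (Since h₀ = 2.480 m > h_ss, the level will fall toward this value.)

1.249 m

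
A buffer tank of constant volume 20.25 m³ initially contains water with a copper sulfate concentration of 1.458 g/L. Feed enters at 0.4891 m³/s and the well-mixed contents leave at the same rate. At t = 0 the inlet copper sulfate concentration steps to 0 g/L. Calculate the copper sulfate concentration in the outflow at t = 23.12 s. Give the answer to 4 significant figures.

Mass balance on the solute (V constant): V dC/dt = Q(C_in − C).
So dC/dt = (C_in − C)/τ with τ = V/Q = 20.25/0.4891 = 41.4026 s.
Solution: C(t) = C_in + (C₀ − C_in) e^(−t/τ).
C(23.12) = 0 + (1.458 − 0)·e^(−23.12/41.4026) = 0 + (1.45800)·0.572113 = 0.834140 g/L.

0.8341 g/L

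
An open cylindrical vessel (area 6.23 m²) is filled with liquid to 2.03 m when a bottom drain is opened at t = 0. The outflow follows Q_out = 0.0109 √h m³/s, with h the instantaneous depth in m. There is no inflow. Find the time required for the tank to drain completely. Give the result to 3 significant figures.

Volume balance on the tank: A dh/dt = −0.0109 √h.
Separate and integrate: 2(√h − √h₀) = −(0.0109/A) t.
Set h = 0: 2√h₀ = (0.0109/A) t_empty ⇒ t_empty = 2A√h₀/0.0109.
t_empty = 2·6.23·√2.03/0.0109 = 12.460·1.4248/0.0109 = 1628.7 s.

1630 s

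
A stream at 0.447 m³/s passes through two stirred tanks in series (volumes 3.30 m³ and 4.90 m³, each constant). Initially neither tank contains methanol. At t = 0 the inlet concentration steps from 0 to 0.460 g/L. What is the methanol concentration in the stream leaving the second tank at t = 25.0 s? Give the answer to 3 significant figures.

Species balance on tank i: dCᵢ/dt = (Cᵢ₋₁ − Cᵢ)/τᵢ with τᵢ = Vᵢ/Q.
τ₁ = 3.30/0.447 = 7.3826 s; τ₂ = 4.90/0.447 = 10.962 s.
Solving the cascade with C₁(0)=C₂(0)=0 gives C₂(t) = C_in[1 − (τ₁ e^(−t/τ₁) − τ₂ e^(−t/τ₂))/(τ₁ − τ₂)].
At t = 25.0: e^(−t/τ₁) = 0.033831, e^(−t/τ₂) = 0.10222.
C₂ = 0.460·[1 − (7.3826·0.033831 − 10.962·0.10222)/(-3.5794)] = 0.460·0.75672 = 0.34809 g/L.

0.348 g/L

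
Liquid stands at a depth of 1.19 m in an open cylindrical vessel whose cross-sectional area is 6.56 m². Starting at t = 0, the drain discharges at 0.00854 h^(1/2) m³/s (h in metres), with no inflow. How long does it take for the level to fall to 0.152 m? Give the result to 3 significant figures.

1080 s

A dh/dt = −Q_out = −0.00854 √h.
Separate and integrate: 2(√h − √h₀) = −(0.00854/A) t.
t = 2A(√h₀ − √h)/0.00854 = 2·6.56·(√1.19 − √0.152)/0.00854
  = 13.120 × (1.0909 − 0.38987) / 0.00854 = 1076.9 s.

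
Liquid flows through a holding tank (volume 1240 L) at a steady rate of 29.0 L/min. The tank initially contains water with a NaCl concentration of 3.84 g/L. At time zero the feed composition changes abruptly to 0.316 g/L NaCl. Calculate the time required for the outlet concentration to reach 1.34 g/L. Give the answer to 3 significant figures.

52.8 min

Species balance: V dC/dt = Q(C_in − C) ⇒ τ = V/Q = 42.759 min.
C(t) = C_in + (C₀ − C_in) e^(−t/τ). Set C = 1.34 and solve for t:
e^(−t/τ) = (C − C_in)/(C₀ − C_in) = (1.34 − 0.316)/(3.84 − 0.316) = 0.29058
t = −τ ln(…) = 42.759 × 1.2359 = 52.845 min.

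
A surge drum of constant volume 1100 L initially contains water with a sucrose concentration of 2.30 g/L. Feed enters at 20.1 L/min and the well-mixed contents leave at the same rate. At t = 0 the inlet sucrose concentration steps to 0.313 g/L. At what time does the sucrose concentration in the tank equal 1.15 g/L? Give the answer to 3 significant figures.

Species balance: V dC/dt = Q(C_in − C) ⇒ τ = V/Q = 54.726 min.
C(t) = C_in + (C₀ − C_in) e^(−t/τ). Set C = 1.15 and solve for t:
e^(−t/τ) = (C − C_in)/(C₀ − C_in) = (1.15 − 0.313)/(2.30 − 0.313) = 0.42124
t = −τ ln(…) = 54.726 × 0.86456 = 47.314 min.

47.3 min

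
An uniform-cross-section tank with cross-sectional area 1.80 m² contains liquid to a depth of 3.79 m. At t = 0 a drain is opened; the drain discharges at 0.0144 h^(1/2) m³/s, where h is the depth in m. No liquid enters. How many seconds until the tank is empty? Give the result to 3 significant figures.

With no inflow, A dh/dt = −0.0144 √h.
This is separable: 2 d(√h)/dt = −0.0144/A, so √h = √h₀ − (0.0144/(2A)) t.
Tank is empty when √h = 0: t_empty = 2A√h₀/0.0144.
t_empty = 2·1.80·√3.79/0.0144 = 3.6000·1.9468/0.0144 = 486.70 s.

487 s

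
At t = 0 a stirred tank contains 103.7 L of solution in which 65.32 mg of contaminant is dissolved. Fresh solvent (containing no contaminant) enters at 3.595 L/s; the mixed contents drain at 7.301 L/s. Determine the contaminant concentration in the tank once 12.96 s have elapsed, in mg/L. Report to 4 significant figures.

0.3445 mg/L

Total volume: dV/dt = Q_in − Q_out = -3.70600 L/s, so V(t) = 103.7 − 3.70600 t and V(12.96) = 55.6702 L.
Solute balance: dm/dt = 0 − Q_out C = −Q_out m/V(t).
dm/m = −Q_out dt/(V₀ − 3.70600 t); integrating gives ln(m/m₀) = −(Q_out/(Q_in−Q_out)) ln(V/V₀).
m = m₀ (V₀/V)^(Q_out/(Q_in−Q_out)) = 65.32 × (103.7/55.6702)^(-1.97005) = 19.1790 mg.
C = m/V = 19.1790/55.6702 = 0.344511 mg/L.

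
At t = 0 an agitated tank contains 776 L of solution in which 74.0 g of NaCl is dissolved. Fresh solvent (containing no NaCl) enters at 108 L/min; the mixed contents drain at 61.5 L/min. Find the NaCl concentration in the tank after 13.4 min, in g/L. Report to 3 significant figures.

0.0243 g/L

Let m(t) be the amount of NaCl. Volume: V(t) = V₀ + (Q_in − Q_out) t = 776 + 46.500 t; V(13.4) = 1399.1 L.
Solute balance: dm/dt = 0 − Q_out C = −Q_out m/V(t).
Separate: dm/m = −Q_out dt/V(t) ⇒ ln(m/m₀) = −(Q_out/(Q_in−Q_out)) ln(V/V₀).
m = m₀ (V₀/V)^(Q_out/(Q_in−Q_out)) = 74.0 × (776/1399.1)^(1.3226) = 33.937 g.
C = m/V = 33.937/1399.1 = 0.024256 g/L.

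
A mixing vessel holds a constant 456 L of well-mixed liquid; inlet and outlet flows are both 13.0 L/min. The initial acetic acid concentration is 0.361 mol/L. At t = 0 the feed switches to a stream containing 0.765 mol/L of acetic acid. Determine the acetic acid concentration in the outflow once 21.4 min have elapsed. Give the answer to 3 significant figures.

Unsteady species balance (constant V, well mixed): V dC/dt = Q(C_in − C).
Rewrite as dC/dt + C/τ = C_in/τ, τ = V/Q = 35.077 min.
Integrating: C(t) = C_in + (C₀ − C_in) e^(−t/τ).
C(21.4) = 0.765 + (0.361 − 0.765)·e^(−21.4/35.077) = 0.765 + (-0.40400)·0.54330 = 0.54551 mol/L.

0.546 mol/L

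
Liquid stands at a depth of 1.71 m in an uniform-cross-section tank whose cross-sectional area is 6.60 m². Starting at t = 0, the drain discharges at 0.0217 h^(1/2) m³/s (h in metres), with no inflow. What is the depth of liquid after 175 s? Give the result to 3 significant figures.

Unsteady balance on liquid volume: A dh/dt = −0.0217 √h.
Separate and integrate: 2(√h − √h₀) = −(0.0217/A) t.
√h = √1.71 − 0.0217·175/(2·6.60) = 1.3077 − 0.28769 = 1.0200.
h = 1.0200² = 1.0404 m.

1.04 m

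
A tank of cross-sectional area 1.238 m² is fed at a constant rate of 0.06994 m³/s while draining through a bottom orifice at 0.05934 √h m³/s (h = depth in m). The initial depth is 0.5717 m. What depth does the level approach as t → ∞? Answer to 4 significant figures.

Accumulation of liquid (constant cross-section A): A dh/dt = Q_in − 0.05934 √h. At steady state dh/dt = 0:
Q_in = 0.05934 √h_ss ⇒ √h_ss = 0.06994/0.05934 = 1.17863.
h_ss = 1.17863² = 1.38917 m. (Since h₀ = 0.5717 m < h_ss, the level will rise toward this value.)

1.389 m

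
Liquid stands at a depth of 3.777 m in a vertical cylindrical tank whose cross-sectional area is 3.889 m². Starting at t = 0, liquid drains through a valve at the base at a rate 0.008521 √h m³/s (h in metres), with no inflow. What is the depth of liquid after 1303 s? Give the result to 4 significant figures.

0.2662 m

With no inflow, A dh/dt = −0.008521 √h.
∫ h^(−1/2) dh = −(0.008521/A) ∫ dt, giving 2√h = 2√h₀ − (0.008521/A) t.
√h = √3.777 − 0.008521·1303/(2·3.889) = 1.94345 − 1.42747 = 0.515980.
h = 0.515980² = 0.266236 m.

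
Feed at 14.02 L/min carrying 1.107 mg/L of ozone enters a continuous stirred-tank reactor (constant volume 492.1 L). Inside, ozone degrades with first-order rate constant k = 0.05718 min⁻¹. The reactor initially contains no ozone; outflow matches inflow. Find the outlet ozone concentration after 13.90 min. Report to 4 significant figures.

0.2562 mg/L

V dC/dt = Q(C_in − C) − k V C.
dC/dt = (Q/V) C_in − (Q/V + k) C; effective rate a = Q/V + k = 0.0284901 + 0.05718 = 0.0856701 min⁻¹.
C_ss = Q C_in/(Q + kV) = 0.368140 mg/L; C(t) = C_ss + (C₀ − C_ss) e^(−a t).
C(13.90) = 0.368140 + (-0.368140)·e^(−0.0856701·13.90) = 0.368140 + (-0.368140)·0.303973 = 0.256235 mg/L.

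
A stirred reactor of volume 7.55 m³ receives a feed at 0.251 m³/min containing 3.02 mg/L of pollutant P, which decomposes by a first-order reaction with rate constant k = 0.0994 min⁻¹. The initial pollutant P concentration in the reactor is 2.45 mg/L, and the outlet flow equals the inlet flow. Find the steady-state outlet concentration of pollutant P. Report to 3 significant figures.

0.757 mg/L

Accumulation = in − out − consumed: V dC/dt = Q C_in − Q C − k V C.
At steady state: 0 = Q C_in − (Q + kV) C_ss, so C_ss = Q C_in/(Q + kV).
C_ss = 0.251·3.02/(0.251 + 0.0994·7.55) = 0.75802/1.0015 = 0.75691 mg/L.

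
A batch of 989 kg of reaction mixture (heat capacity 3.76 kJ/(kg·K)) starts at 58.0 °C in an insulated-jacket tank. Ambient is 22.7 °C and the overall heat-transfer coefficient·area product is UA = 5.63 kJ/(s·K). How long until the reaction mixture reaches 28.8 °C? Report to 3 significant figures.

1160 s

Lumped-capacitance energy balance: M c_p dT/dt = UA(T_amb − T).
τ = M c_p/UA = 660.50 s; T_ss = T_amb = 22.700 °C.
T(t) = T_ss + (T₀ − T_ss)e^(−t/τ); set T = 28.8:
t = −τ ln[(T − T_ss)/(T₀ − T_ss)] = −660.50 · ln(0.17280) = 1159.6 s.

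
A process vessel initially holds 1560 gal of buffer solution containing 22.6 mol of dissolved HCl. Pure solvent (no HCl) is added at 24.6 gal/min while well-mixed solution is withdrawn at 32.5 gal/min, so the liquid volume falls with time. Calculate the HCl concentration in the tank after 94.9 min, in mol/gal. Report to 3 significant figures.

0.00188 mol/gal

Total volume: dV/dt = Q_in − Q_out = -7.9000 gal/min, so V(t) = 1560 − 7.9000 t and V(94.9) = 810.29 gal.
No HCl enters, so dm/dt = −Q_out · (m/V).
Separate: dm/m = −Q_out dt/V(t) ⇒ ln(m/m₀) = −(Q_out/(Q_in−Q_out)) ln(V/V₀).
m = m₀ (V₀/V)^(Q_out/(Q_in−Q_out)) = 22.6 × (1560/810.29)^(-4.1139) = 1.5267 mol.
C = m/V = 1.5267/810.29 = 0.0018842 mol/gal.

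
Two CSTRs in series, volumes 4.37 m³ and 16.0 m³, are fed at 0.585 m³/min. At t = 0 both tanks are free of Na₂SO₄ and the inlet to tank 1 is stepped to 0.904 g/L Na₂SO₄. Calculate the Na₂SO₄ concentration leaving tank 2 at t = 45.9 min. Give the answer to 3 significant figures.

0.673 g/L

Species balance on tank i: dCᵢ/dt = (Cᵢ₋₁ − Cᵢ)/τᵢ with τᵢ = Vᵢ/Q.
τ₁ = 4.37/0.585 = 7.4701 min; τ₂ = 16.0/0.585 = 27.350 min.
Tank 1: C₁ = C_in(1 − e^(−t/τ₁)). Tank 2 (τ₁ ≠ τ₂): C₂ = C_in[1 − (τ₁ e^(−t/τ₁) − τ₂ e^(−t/τ₂))/(τ₁ − τ₂)].
At t = 45.9: e^(−t/τ₁) = 0.0021452, e^(−t/τ₂) = 0.18671.
C₂ = 0.904·[1 − (7.4701·0.0021452 − 27.350·0.18671)/(-19.880)] = 0.904·0.74394 = 0.67253 g/L.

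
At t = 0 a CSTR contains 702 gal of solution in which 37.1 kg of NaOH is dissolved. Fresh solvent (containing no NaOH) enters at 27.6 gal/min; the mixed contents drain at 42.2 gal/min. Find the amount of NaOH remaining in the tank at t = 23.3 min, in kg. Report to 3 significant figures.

Total volume: dV/dt = Q_in − Q_out = -14.600 gal/min, so V(t) = 702 − 14.600 t and V(23.3) = 361.82 gal.
Solute balance: dm/dt = 0 − Q_out C = −Q_out m/V(t).
Separate: dm/m = −Q_out dt/V(t) ⇒ ln(m/m₀) = −(Q_out/(Q_in−Q_out)) ln(V/V₀).
m = m₀ (V₀/V)^(Q_out/(Q_in−Q_out)) = 37.1 × (702/361.82)^(-2.8904) = 5.4624 kg.

5.46 kg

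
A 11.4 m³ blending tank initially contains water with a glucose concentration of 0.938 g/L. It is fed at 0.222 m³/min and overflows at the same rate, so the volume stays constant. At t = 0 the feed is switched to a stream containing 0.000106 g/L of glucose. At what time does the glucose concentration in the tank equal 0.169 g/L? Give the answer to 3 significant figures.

88.0 min

Species balance on the tank: V dC/dt = Q(C_in − C), so τ = V/Q = 51.351 min.
C(t) = C_in + (C₀ − C_in) e^(−t/τ). Set C = 0.169 and solve for t:
e^(−t/τ) = (C − C_in)/(C₀ − C_in) = (0.169 − 0.000106)/(0.938 − 0.000106) = 0.18008
t = −τ ln(…) = 51.351 × 1.7144 = 88.035 min.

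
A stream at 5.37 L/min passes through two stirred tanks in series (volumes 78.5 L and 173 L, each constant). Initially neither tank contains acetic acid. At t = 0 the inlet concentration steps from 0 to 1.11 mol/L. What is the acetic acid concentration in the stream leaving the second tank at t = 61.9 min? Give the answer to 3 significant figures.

Time constants: τᵢ = Vᵢ/Q for each well-mixed tank.
τ₁ = 78.5/5.37 = 14.618 min; τ₂ = 173/5.37 = 32.216 min.
Tank 1: C₁ = C_in(1 − e^(−t/τ₁)). Tank 2 (τ₁ ≠ τ₂): C₂ = C_in[1 − (τ₁ e^(−t/τ₁) − τ₂ e^(−t/τ₂))/(τ₁ − τ₂)].
At t = 61.9: e^(−t/τ₁) = 0.014488, e^(−t/τ₂) = 0.14640.
C₂ = 1.11·[1 − (14.618·0.014488 − 32.216·0.14640)/(-17.598)] = 1.11·0.74402 = 0.82586 mol/L.

0.826 mol/L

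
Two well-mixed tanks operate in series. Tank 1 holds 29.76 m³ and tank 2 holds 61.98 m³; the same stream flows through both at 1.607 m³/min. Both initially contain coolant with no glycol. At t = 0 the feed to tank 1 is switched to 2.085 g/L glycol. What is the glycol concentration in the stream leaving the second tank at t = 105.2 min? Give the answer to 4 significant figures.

Time constants: τᵢ = Vᵢ/Q for each well-mixed tank.
τ₁ = 29.76/1.607 = 18.5190 min; τ₂ = 61.98/1.607 = 38.5688 min.
Tank 1: C₁ = C_in(1 − e^(−t/τ₁)). Tank 2 (τ₁ ≠ τ₂): C₂ = C_in[1 − (τ₁ e^(−t/τ₁) − τ₂ e^(−t/τ₂))/(τ₁ − τ₂)].
At t = 105.2: e^(−t/τ₁) = 0.00341131, e^(−t/τ₂) = 0.0653763.
C₂ = 2.085·[1 − (18.5190·0.00341131 − 38.5688·0.0653763)/(-20.0498)] = 2.085·0.877390 = 1.82936 g/L.

1.829 g/L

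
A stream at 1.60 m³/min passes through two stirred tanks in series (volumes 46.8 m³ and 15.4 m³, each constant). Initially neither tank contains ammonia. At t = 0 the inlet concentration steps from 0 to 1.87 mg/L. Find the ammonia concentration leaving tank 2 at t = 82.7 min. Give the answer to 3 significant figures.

1.71 mg/L

Time constants: τᵢ = Vᵢ/Q for each well-mixed tank.
τ₁ = 46.8/1.60 = 29.250 min; τ₂ = 15.4/1.60 = 9.6250 min.
Tank 1: C₁ = C_in(1 − e^(−t/τ₁)). Tank 2 (τ₁ ≠ τ₂): C₂ = C_in[1 − (τ₁ e^(−t/τ₁) − τ₂ e^(−t/τ₂))/(τ₁ − τ₂)].
At t = 82.7: e^(−t/τ₁) = 0.059169, e^(−t/τ₂) = 0.00018555.
C₂ = 1.87·[1 − (29.250·0.059169 − 9.6250·0.00018555)/(19.625)] = 1.87·0.91190 = 1.7053 mg/L.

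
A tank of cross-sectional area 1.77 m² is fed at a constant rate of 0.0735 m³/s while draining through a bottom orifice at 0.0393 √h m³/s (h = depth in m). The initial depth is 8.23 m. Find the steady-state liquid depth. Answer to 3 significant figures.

Mass balance (ρ constant): A dh/dt = Q_in − 0.0393 √h. At steady state dh/dt = 0:
Q_in = 0.0393 √h_ss ⇒ √h_ss = 0.0735/0.0393 = 1.8702.
h_ss = 1.8702² = 3.4978 m. (Since h₀ = 8.23 m > h_ss, the level will fall toward this value.)

3.50 m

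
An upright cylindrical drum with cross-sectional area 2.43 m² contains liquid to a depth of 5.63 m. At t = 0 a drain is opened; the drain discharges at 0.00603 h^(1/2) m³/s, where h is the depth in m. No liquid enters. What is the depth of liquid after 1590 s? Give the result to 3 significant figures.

With no inflow, A dh/dt = −0.00603 √h.
This is separable: 2 d(√h)/dt = −0.00603/A, so √h = √h₀ − (0.00603/(2A)) t.
√h = √5.63 − 0.00603·1590/(2·2.43) = 2.3728 − 1.9728 = 0.39998.
h = 0.39998² = 0.15999 m.

0.160 m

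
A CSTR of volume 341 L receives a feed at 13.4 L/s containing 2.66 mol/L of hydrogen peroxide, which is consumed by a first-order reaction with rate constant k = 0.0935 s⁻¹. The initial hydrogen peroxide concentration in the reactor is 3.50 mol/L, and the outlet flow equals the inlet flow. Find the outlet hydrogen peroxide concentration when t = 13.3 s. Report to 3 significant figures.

1.25 mol/L

V dC/dt = Q(C_in − C) − k V C.
dC/dt = (Q/V) C_in − (Q/V + k) C; effective rate a = Q/V + k = 0.039296 + 0.0935 = 0.13280 s⁻¹.
C_ss = Q C_in/(Q + kV) = 0.78713 mol/L; C(t) = C_ss + (C₀ − C_ss) e^(−a t).
C(13.3) = 0.78713 + (2.7129)·e^(−0.13280·13.3) = 0.78713 + (2.7129)·0.17098 = 1.2510 mol/L.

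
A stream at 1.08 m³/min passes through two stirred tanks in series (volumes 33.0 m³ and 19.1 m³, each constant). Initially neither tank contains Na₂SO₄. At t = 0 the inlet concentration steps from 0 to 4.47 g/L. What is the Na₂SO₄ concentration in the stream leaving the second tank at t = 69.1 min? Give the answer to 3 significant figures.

Each tank obeys Vᵢ dCᵢ/dt = Q(Cᵢ₋₁ − Cᵢ), so τᵢ = Vᵢ/Q.
τ₁ = 33.0/1.08 = 30.556 min; τ₂ = 19.1/1.08 = 17.685 min.
Solving the cascade with C₁(0)=C₂(0)=0 gives C₂(t) = C_in[1 − (τ₁ e^(−t/τ₁) − τ₂ e^(−t/τ₂))/(τ₁ − τ₂)].
At t = 69.1: e^(−t/τ₁) = 0.10420, e^(−t/τ₂) = 0.020096.
C₂ = 4.47·[1 − (30.556·0.10420 − 17.685·0.020096)/(12.870)] = 4.47·0.78024 = 3.4877 g/L.

3.49 g/L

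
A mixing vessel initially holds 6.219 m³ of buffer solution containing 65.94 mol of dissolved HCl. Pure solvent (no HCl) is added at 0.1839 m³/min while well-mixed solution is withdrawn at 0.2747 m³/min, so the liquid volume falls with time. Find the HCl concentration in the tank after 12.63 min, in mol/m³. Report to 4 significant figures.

7.017 mol/m³

Let m(t) be the amount of HCl. Volume: V(t) = V₀ + (Q_in − Q_out) t = 6.219 − 0.0908000 t; V(12.63) = 5.07220 m³.
No HCl enters, so dm/dt = −Q_out · (m/V).
Separate: dm/m = −Q_out dt/V(t) ⇒ ln(m/m₀) = −(Q_out/(Q_in−Q_out)) ln(V/V₀).
m = m₀ (V₀/V)^(Q_out/(Q_in−Q_out)) = 65.94 × (6.219/5.07220)^(-3.02533) = 35.5904 mol.
C = m/V = 35.5904/5.07220 = 7.01677 mol/m³.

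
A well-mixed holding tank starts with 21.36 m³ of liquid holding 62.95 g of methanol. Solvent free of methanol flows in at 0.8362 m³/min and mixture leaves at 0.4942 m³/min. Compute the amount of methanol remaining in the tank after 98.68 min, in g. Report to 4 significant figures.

16.00 g

Let m(t) be the amount of methanol. Volume: V(t) = V₀ + (Q_in − Q_out) t = 21.36 + 0.342000 t; V(98.68) = 55.1086 m³.
Solute balance: dm/dt = 0 − Q_out C = −Q_out m/V(t).
dm/m = −Q_out dt/(V₀ + 0.342000 t); integrating gives ln(m/m₀) = −(Q_out/(Q_in−Q_out)) ln(V/V₀).
m = m₀ (V₀/V)^(Q_out/(Q_in−Q_out)) = 62.95 × (21.36/55.1086)^(1.44503) = 16.0028 g.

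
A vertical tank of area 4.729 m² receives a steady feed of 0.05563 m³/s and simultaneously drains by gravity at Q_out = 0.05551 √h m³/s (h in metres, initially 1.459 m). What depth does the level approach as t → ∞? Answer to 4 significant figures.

Level balance: A dh/dt = 0.05563 − 0.05551 √h. Setting dh/dt = 0:
Q_in = 0.05551 √h_ss ⇒ √h_ss = 0.05563/0.05551 = 1.00216.
h_ss = 1.00216² = 1.00433 m. (Since h₀ = 1.459 m > h_ss, the level will fall toward this value.)

1.004 m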